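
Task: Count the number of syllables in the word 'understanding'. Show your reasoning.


Break 'understanding' into syllables: un-der-stand-ing -> un | der | stand | ing = 4 syllables

4 syllables


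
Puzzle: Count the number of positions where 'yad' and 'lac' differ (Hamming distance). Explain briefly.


Alignment:
Position 1: 'y' vs 'l' = DIFFER
Position 2: 'a' vs 'a' = match
Position 3: 'd' vs 'c' = DIFFER
Total differences: 2

2


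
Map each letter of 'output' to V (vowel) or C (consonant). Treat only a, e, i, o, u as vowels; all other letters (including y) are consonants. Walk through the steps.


Letter mapping: o = V, u = V, t = C, p = C, u = V, t = C.

VVCCVC


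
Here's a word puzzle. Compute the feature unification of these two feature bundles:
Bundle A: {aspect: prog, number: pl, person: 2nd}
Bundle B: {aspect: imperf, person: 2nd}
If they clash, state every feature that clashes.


Compare features:
aspect: A=prog vs B=imperf -> CLASH
number: A=pl vs B=_ -> unified: pl
person: A=2nd vs B=2nd -> unified: 2nd
Clash detected on feature 'aspect' (prog vs imperf); unification fails.

CLASH on 'aspect' (prog vs imperf)


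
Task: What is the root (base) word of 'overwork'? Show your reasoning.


Remove prefix 'over' from 'overwork' to get root 'work'.

work


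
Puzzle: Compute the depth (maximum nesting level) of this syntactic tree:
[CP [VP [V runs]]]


Count bracket nesting levels:
'[' at pos 0: depth = 1
'[' at pos 4: depth = 2
'[' at pos 8: depth = 3
Maximum depth reached: 3

3


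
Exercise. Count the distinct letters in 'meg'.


Unique letters in 'meg': {e, g, m} = 3 distinct letters.

3


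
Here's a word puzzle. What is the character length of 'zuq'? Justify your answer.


Spell out 'zuq' and number each letter: z(1), u(2), q(3). Total: 3 letters.

3


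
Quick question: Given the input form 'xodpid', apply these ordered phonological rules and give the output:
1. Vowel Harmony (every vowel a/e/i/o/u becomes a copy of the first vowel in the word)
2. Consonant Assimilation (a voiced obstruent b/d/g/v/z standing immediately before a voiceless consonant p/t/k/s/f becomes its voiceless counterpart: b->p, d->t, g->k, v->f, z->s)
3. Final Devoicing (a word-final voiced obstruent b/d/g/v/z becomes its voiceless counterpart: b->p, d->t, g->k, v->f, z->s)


Starting form: 'xodpid'
Rule 1: Vowel Harmony: all vowels become 'o' (matching first vowel). 'xodpid' -> 'xodpod'
Rule 2: Consonant Assimilation: voiced obstruent before voiceless consonant becomes voiceless ('dp' -> 'tp'). 'xodpod' -> 'xotpod'
Rule 3: Final Devoicing: word-final voiced obstruent 'd' becomes voiceless 't'. 'xotpod' -> 'xotpot'
Final form: 'xotpot'

xotpot


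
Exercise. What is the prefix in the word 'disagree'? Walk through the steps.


The word 'disagree' = 'dis' (prefix) + 'agree' (root). The prefix is 'dis'.

dis


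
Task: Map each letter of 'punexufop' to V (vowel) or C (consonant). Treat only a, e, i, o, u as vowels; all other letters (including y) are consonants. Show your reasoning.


Letter mapping: p = C, u = V, n = C, e = V, x = C, u = V, f = C, o = V, p = C.

CVCVCVCVC


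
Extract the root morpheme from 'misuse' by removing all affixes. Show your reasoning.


Remove prefix 'mis' from 'misuse' to get root 'use'.

use


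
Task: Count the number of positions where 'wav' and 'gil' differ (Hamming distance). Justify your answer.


Alignment:
Position 1: 'w' vs 'g' = DIFFER
Position 2: 'a' vs 'i' = DIFFER
Position 3: 'v' vs 'l' = DIFFER
Total differences: 3

3


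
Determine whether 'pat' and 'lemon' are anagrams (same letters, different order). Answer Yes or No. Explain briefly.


Sorted letters of 'pat': 'apt'
Sorted letters of 'lemon': 'elmno'
They do not match.

No


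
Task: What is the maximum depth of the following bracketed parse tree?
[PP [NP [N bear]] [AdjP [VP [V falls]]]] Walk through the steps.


Count bracket nesting levels:
'[' at pos 0: depth = 1
'[' at pos 4: depth = 2
'[' at pos 8: depth = 3
'[' at pos 18: depth = 2
'[' at pos 24: depth = 3
'[' at pos 28: depth = 4
Maximum depth reached: 4

4


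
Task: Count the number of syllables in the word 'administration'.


Break 'administration' into syllables: ad-min-is-tra-tion -> ad | min | is | tra | tion = 5 syllables

5 syllables


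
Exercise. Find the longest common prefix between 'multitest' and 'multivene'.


Compare from the start: 5 characters match: 'multi'. Mismatch at position 6: 't' vs 'v'.

multi


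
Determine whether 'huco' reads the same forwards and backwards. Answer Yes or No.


Forward: 'huco'
Reversed: 'ocuh'
They differ.

No


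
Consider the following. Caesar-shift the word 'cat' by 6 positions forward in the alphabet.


Shift each letter by 6: c -> i, a -> g, t -> z. Result: 'igz'.

igz


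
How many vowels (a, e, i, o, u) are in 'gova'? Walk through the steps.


Vowels in 'gova': o, a = 2 vowels.

2


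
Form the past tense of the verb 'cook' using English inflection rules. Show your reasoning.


Apply rule: Add -ed. 'cook' becomes 'cooked'.

cooked


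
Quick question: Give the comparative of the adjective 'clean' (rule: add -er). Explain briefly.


Apply comparative formation (add -er): 'clean' -> 'cleaner'.

cleaner


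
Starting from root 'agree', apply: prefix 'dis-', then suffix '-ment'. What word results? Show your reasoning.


Step 1: Add prefix 'dis-' to 'agree' = 'disagree'
Step 2: Add suffix '-ment' to 'disagree' = 'disagreement'

disagreement


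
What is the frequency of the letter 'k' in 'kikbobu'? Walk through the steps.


Letter 'k' in 'kikbobu': found at position(s) 1, 3 = 2 occurrence(s).

2


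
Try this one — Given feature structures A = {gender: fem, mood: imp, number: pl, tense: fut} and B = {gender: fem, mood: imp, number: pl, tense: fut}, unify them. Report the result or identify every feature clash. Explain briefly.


Compare features:
gender: A=fem vs B=fem -> unified: fem
mood: A=imp vs B=imp -> unified: imp
number: A=pl vs B=pl -> unified: pl
tense: A=fut vs B=fut -> unified: fut
No clashes found.

Unified: {gender: fem, mood: imp, number: pl, tense: fut}


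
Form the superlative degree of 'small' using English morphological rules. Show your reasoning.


Apply superlative formation (add -est): 'small' -> 'smallest'.

smallest


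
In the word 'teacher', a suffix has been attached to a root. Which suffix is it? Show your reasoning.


The word 'teacher' = 'teach' (root) + '-er' (suffix). The suffix is '-er'.

er


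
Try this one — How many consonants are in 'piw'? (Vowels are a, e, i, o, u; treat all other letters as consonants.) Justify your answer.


Consonants in 'piw': p, w = 2 consonants.

2


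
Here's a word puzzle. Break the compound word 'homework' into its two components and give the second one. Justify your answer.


Split 'homework' into 'home' + 'work'. The second part is 'work'.

work


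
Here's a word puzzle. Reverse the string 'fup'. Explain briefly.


Reverse 'fup' character by character: 'puf'.

puf


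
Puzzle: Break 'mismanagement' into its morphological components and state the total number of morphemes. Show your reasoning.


Step 1: Identify prefix: 'mis' (meaning: wrongly)
Step 2: Identify root: 'manage'
Step 3: Identify suffix(es): 'ment'
Decomposition: mis- (prefix: wrongly) + manage (root) + -ment (suffix: action/result)
Total morphemes: 3

3 morphemes (mis- (prefix: wrongly) + manage (root) + -ment (suffix: action/result))


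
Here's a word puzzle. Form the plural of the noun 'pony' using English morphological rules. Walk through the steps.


Apply rule: Change -y to -ies (consonant + y). 'pony' becomes 'ponies'.

ponies


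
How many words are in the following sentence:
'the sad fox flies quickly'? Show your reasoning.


Split into words: the | sad | fox | flies | quickly = 5 words.

5


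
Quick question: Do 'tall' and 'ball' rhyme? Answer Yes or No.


Rime (stressed vowel + following sounds) of 'tall': -all = /ɔːl/
Rime of 'ball': -all = /ɔːl/
/ɔːl/ and /ɔːl/ are the same ending sound, so the words rhyme.

Yes


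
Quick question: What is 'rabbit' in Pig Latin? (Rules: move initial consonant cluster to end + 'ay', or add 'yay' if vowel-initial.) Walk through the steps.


'rabbit': move consonant cluster 'r' to end and add 'ay': 'abbitray'.

abbitray


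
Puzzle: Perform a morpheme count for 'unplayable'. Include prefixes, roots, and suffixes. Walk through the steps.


Decomposition: un- (prefix) + play (root) + -able (suffix) = 3 morpheme(s)

3 morphemes


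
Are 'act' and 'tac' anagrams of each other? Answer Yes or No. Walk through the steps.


Sorted letters of 'act': 'act'
Sorted letters of 'tac': 'act'
They match.

Yes


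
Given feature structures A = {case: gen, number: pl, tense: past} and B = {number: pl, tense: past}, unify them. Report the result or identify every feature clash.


Compare features:
case: A=gen vs B=_ -> unified: gen
number: A=pl vs B=pl -> unified: pl
tense: A=past vs B=past -> unified: past
No clashes found.

Unified: {case: gen, number: pl, tense: past}


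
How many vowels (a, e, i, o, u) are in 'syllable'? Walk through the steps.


Vowels in 'syllable': a, e = 2 vowels.

2


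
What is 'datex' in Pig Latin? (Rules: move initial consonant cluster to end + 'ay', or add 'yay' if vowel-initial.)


'datex': move consonant cluster 'd' to end and add 'ay': 'atexday'.

atexday


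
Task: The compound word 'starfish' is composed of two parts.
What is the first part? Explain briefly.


Split 'starfish' into 'star' + 'fish'. The first part is 'star'.

star


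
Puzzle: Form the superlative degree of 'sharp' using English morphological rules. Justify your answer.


Apply superlative formation (add -est): 'sharp' -> 'sharpest'.

sharpest


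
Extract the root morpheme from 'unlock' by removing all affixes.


Remove prefix 'un' from 'unlock' to get root 'lock'.

lock


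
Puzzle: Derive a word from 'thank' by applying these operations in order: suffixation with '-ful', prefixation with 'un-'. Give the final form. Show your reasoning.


Step 1: Add suffix '-ful' to 'thank' = 'thankful'
Step 2: Add prefix 'un-' to 'thankful' = 'unthankful'

unthankful


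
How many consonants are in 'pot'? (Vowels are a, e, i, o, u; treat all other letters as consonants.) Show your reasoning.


Consonants in 'pot': p, t = 2 consonants.

2


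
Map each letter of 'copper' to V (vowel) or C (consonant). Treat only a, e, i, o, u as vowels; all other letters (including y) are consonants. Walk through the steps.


Letter mapping: c = C, o = V, p = C, p = C, e = V, r = C.

CVCCVC


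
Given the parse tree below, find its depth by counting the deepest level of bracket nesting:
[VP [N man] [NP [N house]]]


Count bracket nesting levels:
'[' at pos 0: depth = 1
'[' at pos 4: depth = 2
'[' at pos 12: depth = 2
'[' at pos 16: depth = 3
Maximum depth reached: 3

3


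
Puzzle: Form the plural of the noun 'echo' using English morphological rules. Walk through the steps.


Apply rule: Add -es (consonant + o). 'echo' becomes 'echoes'.

echoes


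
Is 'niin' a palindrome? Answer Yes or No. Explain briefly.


Forward: 'niin'
Reversed: 'niin'
They are identical.

Yes


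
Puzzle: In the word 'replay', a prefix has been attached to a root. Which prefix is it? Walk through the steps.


The word 'replay' = 're' (prefix) + 'play' (root). The prefix is 're'.

re


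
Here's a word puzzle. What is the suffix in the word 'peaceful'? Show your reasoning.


The word 'peaceful' = 'peace' (root) + '-ful' (suffix). The suffix is '-ful'.

ful


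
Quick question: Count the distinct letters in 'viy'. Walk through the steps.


Unique letters in 'viy': {i, v, y} = 3 distinct letters.

3


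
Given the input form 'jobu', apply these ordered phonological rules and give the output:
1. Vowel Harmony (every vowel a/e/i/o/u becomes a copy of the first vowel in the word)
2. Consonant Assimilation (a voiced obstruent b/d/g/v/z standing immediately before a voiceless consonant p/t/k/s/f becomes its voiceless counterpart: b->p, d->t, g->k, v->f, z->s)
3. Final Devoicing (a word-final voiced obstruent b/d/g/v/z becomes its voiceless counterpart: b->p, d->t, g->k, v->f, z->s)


Starting form: 'jobu'
Rule 1: Vowel Harmony: all vowels become 'o' (matching first vowel). 'jobu' -> 'jobo'
Rule 2: Consonant Assimilation: no voiced obstruent (b/d/g/v/z) stands immediately before a voiceless consonant (p/t/k/s/f). No change.
Rule 3: Final Devoicing: the word ends in the vowel 'o', not a consonant. No change.
Final form: 'jobo'

jobo


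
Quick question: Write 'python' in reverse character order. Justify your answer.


Reverse 'python' character by character: 'nohtyp'.

nohtyp


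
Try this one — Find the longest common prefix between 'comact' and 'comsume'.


Compare from the start: 3 characters match: 'com'. Mismatch at position 4: 'a' vs 's'.

com


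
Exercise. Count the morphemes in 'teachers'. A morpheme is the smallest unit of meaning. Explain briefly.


Decomposition: teach (root) + -er (suffix) + -s (plural) = 3 morpheme(s)

3 morphemes


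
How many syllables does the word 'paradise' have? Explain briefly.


Break 'paradise' into syllables: par-a-dise -> par | a | dise = 3 syllables

3 syllables


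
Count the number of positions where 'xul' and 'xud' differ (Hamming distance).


Alignment:
Position 1: 'x' vs 'x' = match
Position 2: 'u' vs 'u' = match
Position 3: 'l' vs 'd' = DIFFER
Total differences: 1

1


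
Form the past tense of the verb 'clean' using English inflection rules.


Apply rule: Add -ed. 'clean' becomes 'cleaned'.

cleaned


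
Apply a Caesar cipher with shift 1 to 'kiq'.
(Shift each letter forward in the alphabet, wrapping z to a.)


Shift each letter by 1: k -> l, i -> j, q -> r. Result: 'ljr'.

ljr


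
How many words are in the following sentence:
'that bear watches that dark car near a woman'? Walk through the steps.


Split into words: that | bear | watches | that | dark | car | near | a | woman = 9 words.

9


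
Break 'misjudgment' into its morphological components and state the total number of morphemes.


Step 1: Identify prefix: 'mis' (meaning: wrongly)
Step 2: Identify root: 'judge'
Step 3: Identify suffix(es): 'ment'
Decomposition: mis- (prefix: wrongly) + judge (root) + -ment (suffix: action/result)
Total morphemes: 3

3 morphemes (mis- (prefix: wrongly) + judge (root) + -ment (suffix: action/result))


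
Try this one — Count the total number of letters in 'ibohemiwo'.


Spell out 'ibohemiwo' and number each letter: i(1), b(2), o(3), h(4), e(5), m(6), i(7), w(8), o(9). Total: 9 letters.

9


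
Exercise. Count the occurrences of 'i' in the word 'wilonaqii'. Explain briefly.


Letter 'i' in 'wilonaqii': found at position(s) 2, 8, 9 = 3 occurrence(s).

3


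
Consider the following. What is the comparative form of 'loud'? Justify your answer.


Apply comparative formation (add -er): 'loud' -> 'louder'.

louder


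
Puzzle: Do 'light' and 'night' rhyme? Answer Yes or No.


Rime (stressed vowel + following sounds) of 'light': -ight = /aɪt/
Rime of 'night': -ight = /aɪt/
/aɪt/ and /aɪt/ are the same ending sound, so the words rhyme.

Yes


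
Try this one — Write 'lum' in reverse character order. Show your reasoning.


Reverse 'lum' character by character: 'mul'.

mul


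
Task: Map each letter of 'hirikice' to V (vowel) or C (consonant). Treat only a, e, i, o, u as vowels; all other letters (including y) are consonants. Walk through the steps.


Letter mapping: h = C, i = V, r = C, i = V, k = C, i = V, c = C, e = V.

CVCVCVCV


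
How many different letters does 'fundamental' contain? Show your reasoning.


Unique letters in 'fundamental': {a, d, e, f, l, m, n, t, u} = 9 distinct letters.

9


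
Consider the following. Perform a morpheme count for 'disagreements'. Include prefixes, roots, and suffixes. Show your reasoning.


Decomposition: dis- (prefix) + agree (root) + -ment (suffix) + -s (plural) = 4 morpheme(s)

4 morphemes


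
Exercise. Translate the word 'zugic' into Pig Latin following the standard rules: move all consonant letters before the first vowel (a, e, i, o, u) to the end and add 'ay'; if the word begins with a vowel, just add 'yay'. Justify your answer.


'zugic': move consonant cluster 'z' to end and add 'ay': 'ugiczay'.

ugiczay


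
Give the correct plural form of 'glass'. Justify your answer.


Apply rule: Add -es (sibilant/fricative ending). 'glass' becomes 'glasses'.

glasses


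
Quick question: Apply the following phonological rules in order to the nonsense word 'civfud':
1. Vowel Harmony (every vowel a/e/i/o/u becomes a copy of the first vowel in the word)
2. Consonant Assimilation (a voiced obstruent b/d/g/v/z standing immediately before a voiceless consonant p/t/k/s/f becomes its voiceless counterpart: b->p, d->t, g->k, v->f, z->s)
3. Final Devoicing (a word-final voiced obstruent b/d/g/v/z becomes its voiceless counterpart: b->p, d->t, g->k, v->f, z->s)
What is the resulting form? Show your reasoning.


Starting form: 'civfud'
Rule 1: Vowel Harmony: all vowels become 'i' (matching first vowel). 'civfud' -> 'civfid'
Rule 2: Consonant Assimilation: voiced obstruent before voiceless consonant becomes voiceless ('vf' -> 'ff'). 'civfid' -> 'ciffid'
Rule 3: Final Devoicing: word-final voiced obstruent 'd' becomes voiceless 't'. 'ciffid' -> 'ciffit'
Final form: 'ciffit'

ciffit


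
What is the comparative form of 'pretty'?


Apply comparative formation (consonant + y: change y to i, add -er): 'pretty' -> 'prettier'.

prettier


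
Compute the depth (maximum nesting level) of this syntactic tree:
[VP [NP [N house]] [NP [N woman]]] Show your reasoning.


Count bracket nesting levels:
'[' at pos 0: depth = 1
'[' at pos 4: depth = 2
'[' at pos 8: depth = 3
'[' at pos 19: depth = 2
'[' at pos 23: depth = 3
Maximum depth reached: 3

3


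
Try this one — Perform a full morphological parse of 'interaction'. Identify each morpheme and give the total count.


Step 1: Identify prefix: 'inter' (meaning: between)
Step 2: Identify root: 'act'
Step 3: Identify suffix(es): 'ion'
Decomposition: inter- (prefix: between) + act (root) + -ion (suffix: act of)
Total morphemes: 3

3 morphemes (inter- (prefix: between) + act (root) + -ion (suffix: act of))


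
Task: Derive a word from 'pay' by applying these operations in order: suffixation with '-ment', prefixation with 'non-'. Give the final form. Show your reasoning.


Step 1: Add suffix '-ment' to 'pay' = 'payment'
Step 2: Add prefix 'non-' to 'payment' = 'nonpayment'

nonpayment


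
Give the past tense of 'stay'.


Apply rule: Add -ed. 'stay' becomes 'stayed'.

stayed


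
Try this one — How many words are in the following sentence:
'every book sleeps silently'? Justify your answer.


Split into words: every | book | sleeps | silently = 4 words.

4


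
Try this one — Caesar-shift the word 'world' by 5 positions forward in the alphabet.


Shift each letter by 5: w -> b, o -> t, r -> w, l -> q, d -> i. Result: 'btwqi'.

btwqi


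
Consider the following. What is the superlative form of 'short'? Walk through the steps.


Apply superlative formation (add -est): 'short' -> 'shortest'.

shortest


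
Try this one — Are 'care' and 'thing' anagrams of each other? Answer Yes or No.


Sorted letters of 'care': 'acer'
Sorted letters of 'thing': 'ghint'
They do not match.

No


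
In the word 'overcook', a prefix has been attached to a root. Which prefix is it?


The word 'overcook' = 'over' (prefix) + 'cook' (root). The prefix is 'over'.

over


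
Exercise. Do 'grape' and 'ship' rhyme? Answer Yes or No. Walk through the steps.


Rime (stressed vowel + following sounds) of 'grape': -ape = /eɪp/
Rime of 'ship': -ip = /ɪp/
/eɪp/ and /ɪp/ are different ending sounds, so the words do not rhyme.

No


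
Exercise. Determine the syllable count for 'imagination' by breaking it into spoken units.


Break 'imagination' into syllables: i-mag-i-na-tion -> i | mag | i | na | tion = 5 syllables

5 syllables


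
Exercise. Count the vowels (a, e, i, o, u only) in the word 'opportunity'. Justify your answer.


Vowels in 'opportunity': o, o, u, i = 4 vowels.

4


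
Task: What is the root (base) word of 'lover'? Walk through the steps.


Remove suffix '-er' from 'lover' to get root 'love'.

love


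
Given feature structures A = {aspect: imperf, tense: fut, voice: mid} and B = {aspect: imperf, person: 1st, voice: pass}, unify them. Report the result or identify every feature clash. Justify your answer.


Compare features:
aspect: A=imperf vs B=imperf -> unified: imperf
person: A=_ vs B=1st -> unified: 1st
tense: A=fut vs B=_ -> unified: fut
voice: A=mid vs B=pass -> CLASH
Clash detected on feature 'voice' (mid vs pass); unification fails.

CLASH on 'voice' (mid vs pass)


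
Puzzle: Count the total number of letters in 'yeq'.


Spell out 'yeq' and number each letter: y(1), e(2), q(3). Total: 3 letters.

3


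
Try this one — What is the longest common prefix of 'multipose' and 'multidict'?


Compare from the start: 5 characters match: 'multi'. Mismatch at position 6: 'p' vs 'd'.

multi


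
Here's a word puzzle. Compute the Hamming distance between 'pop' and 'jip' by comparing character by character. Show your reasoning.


Alignment:
Position 1: 'p' vs 'j' = DIFFER
Position 2: 'o' vs 'i' = DIFFER
Position 3: 'p' vs 'p' = match
Total differences: 2

2


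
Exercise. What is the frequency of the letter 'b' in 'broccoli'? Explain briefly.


Letter 'b' in 'broccoli': found at position(s) 1 = 1 occurrence(s).

1


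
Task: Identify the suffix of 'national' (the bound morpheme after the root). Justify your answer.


The word 'national' = 'nation' (root) + '-al' (suffix). The suffix is '-al'.

al


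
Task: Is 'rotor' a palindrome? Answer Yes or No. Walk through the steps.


Forward: 'rotor'
Reversed: 'rotor'
They are identical.

Yes


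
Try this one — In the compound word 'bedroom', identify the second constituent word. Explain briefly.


Split 'bedroom' into 'bed' + 'room'. The second part is 'room'.

room


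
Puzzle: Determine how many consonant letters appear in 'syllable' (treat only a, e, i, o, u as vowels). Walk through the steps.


Consonants in 'syllable': s, y, l, l, b, l = 6 consonants.

6


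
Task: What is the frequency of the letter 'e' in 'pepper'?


Letter 'e' in 'pepper': found at position(s) 2, 5 = 2 occurrence(s).

2


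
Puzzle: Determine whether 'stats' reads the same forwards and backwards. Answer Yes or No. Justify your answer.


Forward: 'stats'
Reversed: 'stats'
They are identical.

Yes


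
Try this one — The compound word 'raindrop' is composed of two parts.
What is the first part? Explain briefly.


Split 'raindrop' into 'rain' + 'drop'. The first part is 'rain'.

rain


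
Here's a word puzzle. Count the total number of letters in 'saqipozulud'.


Spell out 'saqipozulud' and number each letter: s(1), a(2), q(3), i(4), p(5), o(6), z(7), u(8), l(9), u(10), d(11). Total: 11 letters.

11


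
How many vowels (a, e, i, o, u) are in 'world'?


Vowels in 'world': o = 1 vowels.

1


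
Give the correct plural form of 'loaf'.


Apply rule: Change -f to -ves. 'loaf' becomes 'loaves'.

loaves


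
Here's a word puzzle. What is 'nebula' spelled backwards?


Reverse 'nebula' character by character: 'aluben'.

aluben


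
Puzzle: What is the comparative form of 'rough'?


Apply comparative formation (add -er): 'rough' -> 'rougher'.

rougher


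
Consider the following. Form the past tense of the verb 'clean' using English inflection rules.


Apply rule: Add -ed. 'clean' becomes 'cleaned'.

cleaned


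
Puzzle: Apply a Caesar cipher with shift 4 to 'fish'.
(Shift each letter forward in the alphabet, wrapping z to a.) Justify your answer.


Shift each letter by 4: f -> j, i -> m, s -> w, h -> l. Result: 'jmwl'.

jmwl


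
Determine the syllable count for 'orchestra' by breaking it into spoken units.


Break 'orchestra' into syllables: or-ches-tra -> or | ches | tra = 3 syllables

3 syllables


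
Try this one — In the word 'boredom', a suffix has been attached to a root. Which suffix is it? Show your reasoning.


The word 'boredom' = 'bore' (root) + '-dom' (suffix). The suffix is '-dom'.

dom


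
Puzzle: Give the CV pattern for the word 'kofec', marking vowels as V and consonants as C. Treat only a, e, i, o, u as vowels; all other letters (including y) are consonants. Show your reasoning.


Letter mapping: k = C, o = V, f = C, e = V, c = C.

CVCVC


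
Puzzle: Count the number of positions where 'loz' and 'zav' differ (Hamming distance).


Alignment:
Position 1: 'l' vs 'z' = DIFFER
Position 2: 'o' vs 'a' = DIFFER
Position 3: 'z' vs 'v' = DIFFER
Total differences: 3

3


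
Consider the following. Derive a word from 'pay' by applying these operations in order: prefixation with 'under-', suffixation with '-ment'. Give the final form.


Step 1: Add prefix 'under-' to 'pay' = 'underpay'
Step 2: Add suffix '-ment' to 'underpay' = 'underpayment'

underpayment


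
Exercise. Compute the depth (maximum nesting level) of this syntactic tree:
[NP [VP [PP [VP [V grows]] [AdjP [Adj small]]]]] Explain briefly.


Count bracket nesting levels:
'[' at pos 0: depth = 1
'[' at pos 4: depth = 2
'[' at pos 8: depth = 3
'[' at pos 12: depth = 4
'[' at pos 16: depth = 5
'[' at pos 27: depth = 4
'[' at pos 33: depth = 5
Maximum depth reached: 5

5


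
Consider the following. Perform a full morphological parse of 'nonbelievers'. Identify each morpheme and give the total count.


Step 1: Identify prefix: 'non' (meaning: not)
Step 2: Identify root: 'believe'
Step 3: Identify suffix(es): 'er, s'
Decomposition: non- (prefix: not) + believe (root) + -er (suffix: one who) + -s (plural)
Total morphemes: 4

4 morphemes (non- (prefix: not) + believe (root) + -er (suffix: one who) + -s (plural))


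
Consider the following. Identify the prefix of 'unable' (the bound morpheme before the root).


The word 'unable' = 'un' (prefix) + 'able' (root). The prefix is 'un'.

un


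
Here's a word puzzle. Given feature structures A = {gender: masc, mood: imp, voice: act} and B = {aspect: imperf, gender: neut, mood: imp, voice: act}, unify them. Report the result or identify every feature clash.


Compare features:
aspect: A=_ vs B=imperf -> unified: imperf
gender: A=masc vs B=neut -> CLASH
mood: A=imp vs B=imp -> unified: imp
voice: A=act vs B=act -> unified: act
Clash detected on feature 'gender' (masc vs neut); unification fails.

CLASH on 'gender' (masc vs neut)


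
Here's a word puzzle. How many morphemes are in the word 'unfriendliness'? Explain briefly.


Decomposition: un- (prefix) + friend (root) + -ly (suffix) + -ness (suffix) = 4 morpheme(s)

4 morphemes


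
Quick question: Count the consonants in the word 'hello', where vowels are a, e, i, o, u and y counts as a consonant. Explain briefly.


Consonants in 'hello': h, l, l = 3 consonants.

3


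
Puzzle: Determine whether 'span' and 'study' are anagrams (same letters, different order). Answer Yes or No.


Sorted letters of 'span': 'anps'
Sorted letters of 'study': 'dstuy'
They do not match.

No


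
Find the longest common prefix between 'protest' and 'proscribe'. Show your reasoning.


Compare from the start: 3 characters match: 'pro'. Mismatch at position 4: 't' vs 's'.

pro


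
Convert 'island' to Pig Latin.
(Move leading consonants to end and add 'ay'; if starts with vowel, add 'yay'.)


'island' starts with a vowel, so add 'yay': 'islandyay'.

islandyay


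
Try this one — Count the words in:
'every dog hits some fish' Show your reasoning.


Split into words: every | dog | hits | some | fish = 5 words.

5


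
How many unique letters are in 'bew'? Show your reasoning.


Unique letters in 'bew': {b, e, w} = 3 distinct letters.

3


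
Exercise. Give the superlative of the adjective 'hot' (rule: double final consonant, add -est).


Apply superlative formation (double final consonant, add -est): 'hot' -> 'hottest'.

hottest


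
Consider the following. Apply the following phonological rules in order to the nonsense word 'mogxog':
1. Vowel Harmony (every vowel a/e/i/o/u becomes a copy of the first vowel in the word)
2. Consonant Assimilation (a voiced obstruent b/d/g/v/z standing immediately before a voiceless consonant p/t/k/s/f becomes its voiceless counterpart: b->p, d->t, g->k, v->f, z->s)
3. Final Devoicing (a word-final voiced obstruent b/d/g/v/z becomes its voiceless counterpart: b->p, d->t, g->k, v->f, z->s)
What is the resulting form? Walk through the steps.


Starting form: 'mogxog'
Rule 1: Vowel Harmony: all vowels already match. No change.
Rule 2: Consonant Assimilation: no voiced obstruent (b/d/g/v/z) stands immediately before a voiceless consonant (p/t/k/s/f). No change.
Rule 3: Final Devoicing: word-final voiced obstruent 'g' becomes voiceless 'k'. 'mogxog' -> 'mogxok'
Final form: 'mogxok'

mogxok


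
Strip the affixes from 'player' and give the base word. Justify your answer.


Remove suffix '-er' from 'player' to get root 'play'.

play


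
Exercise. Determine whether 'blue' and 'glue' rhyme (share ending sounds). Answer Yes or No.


Rime (stressed vowel + following sounds) of 'blue': -ue = /uː/
Rime of 'glue': -ue = /uː/
/uː/ and /uː/ are the same ending sound, so the words rhyme.

Yes


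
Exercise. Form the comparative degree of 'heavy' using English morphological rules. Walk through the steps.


Apply comparative formation (consonant + y: change y to i, add -er): 'heavy' -> 'heavier'.

heavier


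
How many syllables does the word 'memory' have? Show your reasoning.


Break 'memory' into syllables: mem-o-ry -> mem | o | ry = 3 syllables

3 syllables


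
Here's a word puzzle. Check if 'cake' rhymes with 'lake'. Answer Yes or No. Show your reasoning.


Rime (stressed vowel + following sounds) of 'cake': -ake = /eɪk/
Rime of 'lake': -ake = /eɪk/
/eɪk/ and /eɪk/ are the same ending sound, so the words rhyme.

Yes


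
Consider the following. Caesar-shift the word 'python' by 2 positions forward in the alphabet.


Shift each letter by 2: p -> r, y -> a, t -> v, h -> j, o -> q, n -> p. Result: 'ravjqp'.

ravjqp


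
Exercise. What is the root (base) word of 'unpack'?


Remove prefix 'un' from 'unpack' to get root 'pack'.

pack


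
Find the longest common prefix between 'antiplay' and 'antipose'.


Compare from the start: 5 characters match: 'antip'. Mismatch at position 6: 'l' vs 'o'.

antip


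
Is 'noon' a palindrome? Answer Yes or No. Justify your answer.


Forward: 'noon'
Reversed: 'noon'
They are identical.

Yes


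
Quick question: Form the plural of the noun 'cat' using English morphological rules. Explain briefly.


Apply rule: Add -s. 'cat' becomes 'cats'.

cats


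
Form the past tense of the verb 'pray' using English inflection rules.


Apply rule: Add -ed. 'pray' becomes 'prayed'.

prayed


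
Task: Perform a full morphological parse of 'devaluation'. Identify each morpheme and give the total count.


Step 1: Identify prefix: 'de' (meaning: reverse/remove)
Step 2: Identify root: 'value'
Step 3: Identify suffix(es): 'ation'
Decomposition: de- (prefix: reverse/remove) + value (root) + -ation (suffix: act of)
Total morphemes: 3

3 morphemes (de- (prefix: reverse/remove) + value (root) + -ation (suffix: act of))


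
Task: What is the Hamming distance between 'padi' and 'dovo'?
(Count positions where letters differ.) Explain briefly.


Alignment:
Position 1: 'p' vs 'd' = DIFFER
Position 2: 'a' vs 'o' = DIFFER
Position 3: 'd' vs 'v' = DIFFER
Position 4: 'i' vs 'o' = DIFFER
Total differences: 4

4


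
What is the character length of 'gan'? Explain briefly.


Spell out 'gan' and number each letter: g(1), a(2), n(3). Total: 3 letters.

3


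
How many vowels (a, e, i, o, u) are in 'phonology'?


Vowels in 'phonology': o, o, o = 3 vowels.

3


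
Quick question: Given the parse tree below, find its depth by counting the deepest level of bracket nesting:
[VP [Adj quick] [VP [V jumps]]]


Count bracket nesting levels:
'[' at pos 0: depth = 1
'[' at pos 4: depth = 2
'[' at pos 16: depth = 2
'[' at pos 20: depth = 3
Maximum depth reached: 3

3


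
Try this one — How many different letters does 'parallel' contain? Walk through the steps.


Unique letters in 'parallel': {a, e, l, p, r} = 5 distinct letters.

5


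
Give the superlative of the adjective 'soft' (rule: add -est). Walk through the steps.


Apply superlative formation (add -est): 'soft' -> 'softest'.

softest


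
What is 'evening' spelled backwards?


Reverse 'evening' character by character: 'gnineve'.

gnineve


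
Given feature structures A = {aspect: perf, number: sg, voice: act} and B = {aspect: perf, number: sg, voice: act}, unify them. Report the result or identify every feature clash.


Compare features:
aspect: A=perf vs B=perf -> unified: perf
number: A=sg vs B=sg -> unified: sg
voice: A=act vs B=act -> unified: act
No clashes found.

Unified: {aspect: perf, number: sg, voice: act}


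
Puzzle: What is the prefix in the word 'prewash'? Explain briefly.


The word 'prewash' = 'pre' (prefix) + 'wash' (root). The prefix is 'pre'.

pre


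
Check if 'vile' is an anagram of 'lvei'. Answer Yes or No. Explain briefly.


Sorted letters of 'vile': 'eilv'
Sorted letters of 'lvei': 'eilv'
They match.

Yes


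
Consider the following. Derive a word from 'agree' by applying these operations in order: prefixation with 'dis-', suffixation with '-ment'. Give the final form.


Step 1: Add prefix 'dis-' to 'agree' = 'disagree'
Step 2: Add suffix '-ment' to 'disagree' = 'disagreement'

disagreement


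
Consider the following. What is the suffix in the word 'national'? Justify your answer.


The word 'national' = 'nation' (root) + '-al' (suffix). The suffix is '-al'.

al


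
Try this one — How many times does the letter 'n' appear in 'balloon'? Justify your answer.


Letter 'n' in 'balloon': found at position(s) 7 = 1 occurrence(s).

1


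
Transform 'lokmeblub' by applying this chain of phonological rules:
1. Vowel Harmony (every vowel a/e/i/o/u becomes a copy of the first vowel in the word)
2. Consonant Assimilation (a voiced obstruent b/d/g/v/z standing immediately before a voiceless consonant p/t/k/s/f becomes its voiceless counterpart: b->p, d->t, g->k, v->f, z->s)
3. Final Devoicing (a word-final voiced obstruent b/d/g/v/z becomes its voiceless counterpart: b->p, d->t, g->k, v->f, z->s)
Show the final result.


Starting form: 'lokmeblub'
Rule 1: Vowel Harmony: all vowels become 'o' (matching first vowel). 'lokmeblub' -> 'lokmoblob'
Rule 2: Consonant Assimilation: no voiced obstruent (b/d/g/v/z) stands immediately before a voiceless consonant (p/t/k/s/f). No change.
Rule 3: Final Devoicing: word-final voiced obstruent 'b' becomes voiceless 'p'. 'lokmoblob' -> 'lokmoblop'
Final form: 'lokmoblop'

lokmoblop


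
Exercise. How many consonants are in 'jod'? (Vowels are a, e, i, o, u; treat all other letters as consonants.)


Consonants in 'jod': j, d = 2 consonants.

2


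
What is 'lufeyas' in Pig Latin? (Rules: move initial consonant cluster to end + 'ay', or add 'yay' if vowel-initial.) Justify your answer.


'lufeyas': move consonant cluster 'l' to end and add 'ay': 'ufeyaslay'.

ufeyaslay


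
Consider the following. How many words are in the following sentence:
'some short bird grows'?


Split into words: some | short | bird | grows = 4 words.

4


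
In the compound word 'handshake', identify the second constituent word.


Split 'handshake' into 'hand' + 'shake'. The second part is 'shake'.

shake


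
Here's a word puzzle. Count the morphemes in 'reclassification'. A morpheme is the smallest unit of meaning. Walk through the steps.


Decomposition: re- (prefix) + class (root) + -ify (suffix) + -ation (suffix) = 4 morpheme(s)

4 morphemes


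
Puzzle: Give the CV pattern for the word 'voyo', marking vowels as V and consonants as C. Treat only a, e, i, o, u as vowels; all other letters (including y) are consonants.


Letter mapping: v = C, o = V, y = C, o = V.

CVCV


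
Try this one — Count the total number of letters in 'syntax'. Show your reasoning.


Spell out 'syntax' and number each letter: s(1), y(2), n(3), t(4), a(5), x(6). Total: 6 letters.

6


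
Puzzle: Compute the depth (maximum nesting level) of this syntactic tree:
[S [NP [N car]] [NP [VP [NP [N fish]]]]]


Count bracket nesting levels:
'[' at pos 0: depth = 1
'[' at pos 3: depth = 2
'[' at pos 7: depth = 3
'[' at pos 16: depth = 2
'[' at pos 20: depth = 3
'[' at pos 24: depth = 4
'[' at pos 28: depth = 5
Maximum depth reached: 5

5


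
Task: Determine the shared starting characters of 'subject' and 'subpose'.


Compare from the start: 3 characters match: 'sub'. Mismatch at position 4: 'j' vs 'p'.

sub


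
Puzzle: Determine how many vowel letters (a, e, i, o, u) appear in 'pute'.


Vowels in 'pute': u, e = 2 vowels.

2


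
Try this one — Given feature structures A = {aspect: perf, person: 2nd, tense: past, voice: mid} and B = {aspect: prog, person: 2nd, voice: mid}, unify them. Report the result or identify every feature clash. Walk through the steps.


Compare features:
aspect: A=perf vs B=prog -> CLASH
person: A=2nd vs B=2nd -> unified: 2nd
tense: A=past vs B=_ -> unified: past
voice: A=mid vs B=mid -> unified: mid
Clash detected on feature 'aspect' (perf vs prog); unification fails.

CLASH on 'aspect' (perf vs prog)


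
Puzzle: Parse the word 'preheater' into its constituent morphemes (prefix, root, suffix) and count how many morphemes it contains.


Step 1: Identify prefix: 'pre' (meaning: before)
Step 2: Identify root: 'heat'
Step 3: Identify suffix(es): 'er'
Decomposition: pre- (prefix: before) + heat (root) + -er (suffix: one who)
Total morphemes: 3

3 morphemes (pre- (prefix: before) + heat (root) + -er (suffix: one who))


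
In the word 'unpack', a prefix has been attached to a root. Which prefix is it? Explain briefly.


The word 'unpack' = 'un' (prefix) + 'pack' (root). The prefix is 'un'.

un


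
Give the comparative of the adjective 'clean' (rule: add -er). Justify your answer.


Apply comparative formation (add -er): 'clean' -> 'cleaner'.

cleaner


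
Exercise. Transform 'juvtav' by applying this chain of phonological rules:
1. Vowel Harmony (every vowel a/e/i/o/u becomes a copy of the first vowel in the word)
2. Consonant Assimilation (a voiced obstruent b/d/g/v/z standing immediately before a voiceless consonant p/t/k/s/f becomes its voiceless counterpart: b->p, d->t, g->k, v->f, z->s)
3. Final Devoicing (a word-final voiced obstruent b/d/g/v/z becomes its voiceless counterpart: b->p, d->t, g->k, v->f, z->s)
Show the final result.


Starting form: 'juvtav'
Rule 1: Vowel Harmony: all vowels become 'u' (matching first vowel). 'juvtav' -> 'juvtuv'
Rule 2: Consonant Assimilation: voiced obstruent before voiceless consonant becomes voiceless ('vt' -> 'ft'). 'juvtuv' -> 'juftuv'
Rule 3: Final Devoicing: word-final voiced obstruent 'v' becomes voiceless 'f'. 'juftuv' -> 'juftuf'
Final form: 'juftuf'

juftuf


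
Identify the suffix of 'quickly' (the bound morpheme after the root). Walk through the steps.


The word 'quickly' = 'quick' (root) + '-ly' (suffix). The suffix is '-ly'.

ly
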